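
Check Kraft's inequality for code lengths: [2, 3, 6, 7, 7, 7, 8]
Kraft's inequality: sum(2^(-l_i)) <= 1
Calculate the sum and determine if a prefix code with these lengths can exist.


Sum = 2^(-2) + 2^(-3) + 2^(-6) + 2^(-7) + 2^(-7) + 2^(-7) + 2^(-8)
    = 0.25 + 0.125 + 0.015625 + 0.0078125 + 0.0078125 + 0.0078125 + 0.00390625
    = 107/256 = 0.41796875
Since 0.41796875 <= 1, Kraft's inequality IS satisfied.
A prefix code with these lengths CAN exist.

Kraft sum = 0.41796875. Satisfied.


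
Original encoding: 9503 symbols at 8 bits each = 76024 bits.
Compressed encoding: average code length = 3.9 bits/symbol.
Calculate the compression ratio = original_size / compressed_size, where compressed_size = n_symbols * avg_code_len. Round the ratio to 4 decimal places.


original_size = n_symbols * orig_bits = 9503 * 8 = 76024 bits
compressed_size = n_symbols * avg_code_len = 9503 * 3.9 = 37061.7 bits
ratio = original_size / compressed_size = 76024 / 37061.7 = 2.0513

Compression ratio = 2.0513


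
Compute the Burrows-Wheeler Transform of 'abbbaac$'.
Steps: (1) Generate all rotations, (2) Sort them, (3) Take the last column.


Rotations (sorted):
  0: $abbbaac -> last char: c
  1: aac$abbb -> last char: b
  2: abbbaac$ -> last char: $
  3: ac$abbba -> last char: a
  4: baac$abb -> last char: b
  5: bbaac$ab -> last char: b
  6: bbbaac$a -> last char: a
  7: c$abbbaa -> last char: a


BWT = cb$abbaa


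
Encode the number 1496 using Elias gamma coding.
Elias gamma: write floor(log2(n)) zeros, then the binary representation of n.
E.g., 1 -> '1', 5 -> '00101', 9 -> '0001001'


num_bits = floor(log2(1496)) + 1 = 11
leading_zeros = num_bits - 1 = 10
binary(1496) = 10111011000

Elias gamma(1496) = '0000000000' + '10111011000' = 000000000010111011000 (21 bits)


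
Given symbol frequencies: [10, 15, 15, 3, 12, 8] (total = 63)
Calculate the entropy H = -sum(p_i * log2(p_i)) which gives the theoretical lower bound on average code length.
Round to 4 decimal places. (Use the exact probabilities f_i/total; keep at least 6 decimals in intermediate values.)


Per-symbol terms -p_i * log2(p_i) with p_i = f_i/63:
  p = 10/63 = 0.158730: log2(p) = -2.655352, -p*log2(p) = 0.421484
  p = 15/63 = 0.238095: log2(p) = -2.070389, -p*log2(p) = 0.492950
  p = 15/63 = 0.238095: log2(p) = -2.070389, -p*log2(p) = 0.492950
  p = 3/63 = 0.047619: log2(p) = -4.392317, -p*log2(p) = 0.209158
  p = 12/63 = 0.190476: log2(p) = -2.392317, -p*log2(p) = 0.455680
  p = 8/63 = 0.126984: log2(p) = -2.977280, -p*log2(p) = 0.378067
H = 0.421484 + 0.492950 + 0.492950 + 0.209158 + 0.455680 + 0.378067 = 2.450289

H = 2.4503 bits/symbol


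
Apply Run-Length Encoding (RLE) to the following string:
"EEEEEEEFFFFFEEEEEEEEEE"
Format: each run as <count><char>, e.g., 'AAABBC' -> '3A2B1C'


Scanning runs left to right:
  i=0: run of 'E' x 7 -> '7E'
  i=7: run of 'F' x 5 -> '5F'
  i=12: run of 'E' x 10 -> '10E'

RLE = 7E5F10E


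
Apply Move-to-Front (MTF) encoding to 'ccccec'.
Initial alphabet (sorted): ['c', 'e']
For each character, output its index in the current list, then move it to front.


MTF encoding:
'c': index 0 in ['c', 'e'] -> ['c', 'e']
'c': index 0 in ['c', 'e'] -> ['c', 'e']
'c': index 0 in ['c', 'e'] -> ['c', 'e']
'c': index 0 in ['c', 'e'] -> ['c', 'e']
'e': index 1 in ['c', 'e'] -> ['e', 'c']
'c': index 1 in ['e', 'c'] -> ['c', 'e']


Output: [0, 0, 0, 0, 1, 1]


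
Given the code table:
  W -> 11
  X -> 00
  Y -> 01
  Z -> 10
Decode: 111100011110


Decoding:
11 -> W
11 -> W
00 -> X
01 -> Y
11 -> W
10 -> Z


Result: WWXYWZ


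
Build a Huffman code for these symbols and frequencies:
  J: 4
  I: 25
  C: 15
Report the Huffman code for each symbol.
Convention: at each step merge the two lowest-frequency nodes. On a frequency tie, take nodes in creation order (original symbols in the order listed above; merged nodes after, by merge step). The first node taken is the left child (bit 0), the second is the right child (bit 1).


Huffman tree construction:
Step 1: Merge J(4) + C(15) = 19
Step 2: Merge (J+C)(19) + I(25) = 44
Read each symbol's code off the tree from the root (left child = 0, right child = 1).

Codes:
  J: 00 (length 2)
  I: 1 (length 1)
  C: 01 (length 2)
Average code length: 63/44 = 1.4318 bits/symbol


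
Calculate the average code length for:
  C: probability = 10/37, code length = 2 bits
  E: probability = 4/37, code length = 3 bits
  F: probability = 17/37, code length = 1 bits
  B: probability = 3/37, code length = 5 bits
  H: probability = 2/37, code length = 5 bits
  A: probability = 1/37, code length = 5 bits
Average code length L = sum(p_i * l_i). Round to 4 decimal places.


Weighted contributions p_i * l_i:
  C: (10/37) * 2 = 20/37
  E: (4/37) * 3 = 12/37
  F: (17/37) * 1 = 17/37
  B: (3/37) * 5 = 15/37
  H: (2/37) * 5 = 10/37
  A: (1/37) * 5 = 5/37
Sum = (20 + 12 + 17 + 15 + 10 + 5)/37 = 79/37

L = 79/37 = 2.1351 bits/symbol


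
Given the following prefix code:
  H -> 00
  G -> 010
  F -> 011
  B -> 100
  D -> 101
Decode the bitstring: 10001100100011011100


Decoding step by step:
Bits 100 -> B
Bits 011 -> F
Bits 00 -> H
Bits 100 -> B
Bits 011 -> F
Bits 011 -> F
Bits 100 -> B


Decoded message: BFHBFFB


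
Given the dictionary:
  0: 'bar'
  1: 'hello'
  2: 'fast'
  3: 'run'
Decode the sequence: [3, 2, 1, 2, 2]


Look up each index in the dictionary:
  3 -> 'run'
  2 -> 'fast'
  1 -> 'hello'
  2 -> 'fast'
  2 -> 'fast'

Decoded: "run fast hello fast fast"


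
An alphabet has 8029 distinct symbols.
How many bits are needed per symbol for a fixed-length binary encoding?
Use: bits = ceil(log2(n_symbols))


log2(8029) = 12.971
Bracket: 2^12 = 4096 < 8029 <= 2^13 = 8192
So ceil(log2(8029)) = 13

bits = ceil(log2(8029)) = ceil(12.971) = 13 bits


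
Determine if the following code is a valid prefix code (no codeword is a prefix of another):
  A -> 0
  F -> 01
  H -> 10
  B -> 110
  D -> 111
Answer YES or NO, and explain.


Checking each pair (does one codeword prefix another?):
  A='0' vs F='01': prefix -- VIOLATION

NO -- this is NOT a valid prefix code. A (0) is a prefix of F (01).


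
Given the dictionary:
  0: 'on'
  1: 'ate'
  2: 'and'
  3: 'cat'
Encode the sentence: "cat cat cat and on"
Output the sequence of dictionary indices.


Look up each word in the dictionary:
  'cat' -> 3
  'cat' -> 3
  'cat' -> 3
  'and' -> 2
  'on' -> 0

Encoded: [3, 3, 3, 2, 0]


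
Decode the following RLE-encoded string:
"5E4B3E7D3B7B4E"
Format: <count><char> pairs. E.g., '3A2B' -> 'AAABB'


Expanding each <count><char> pair:
  5E -> 'EEEEE'
  4B -> 'BBBB'
  3E -> 'EEE'
  7D -> 'DDDDDDD'
  3B -> 'BBB'
  7B -> 'BBBBBBB'
  4E -> 'EEEE'

Decoded = EEEEEBBBBEEEDDDDDDDBBBBBBBBBBEEEE


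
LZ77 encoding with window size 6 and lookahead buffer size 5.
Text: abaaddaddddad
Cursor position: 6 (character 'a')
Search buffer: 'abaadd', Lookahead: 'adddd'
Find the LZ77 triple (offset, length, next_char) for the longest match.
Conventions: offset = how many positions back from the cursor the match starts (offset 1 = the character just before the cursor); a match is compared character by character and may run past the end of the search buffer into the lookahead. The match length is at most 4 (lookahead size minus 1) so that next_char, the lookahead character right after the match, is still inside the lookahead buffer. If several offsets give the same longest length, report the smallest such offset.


Try each offset into the search buffer:
  offset=1 (pos 5, char 'd'): match length 0
  offset=2 (pos 4, char 'd'): match length 0
  offset=3 (pos 3, char 'a'): match length 3
  offset=4 (pos 2, char 'a'): match length 1
  offset=5 (pos 1, char 'b'): match length 0
  offset=6 (pos 0, char 'a'): match length 1
Longest match has length 3 at offset 3.
next_char = character at position 6 + 3 = 9 -> 'd'

Best match: offset=3, length=3 (matching 'add' starting at position 3)
LZ77 triple: (3, 3, 'd')


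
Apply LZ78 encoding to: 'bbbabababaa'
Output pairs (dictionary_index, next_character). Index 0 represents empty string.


LZ78 encoding steps:
Dictionary: {0: ''}
Step 1: w='' (idx 0), next='b' -> output (0, 'b'), add 'b' as idx 1
Step 2: w='b' (idx 1), next='b' -> output (1, 'b'), add 'bb' as idx 2
Step 3: w='' (idx 0), next='a' -> output (0, 'a'), add 'a' as idx 3
Step 4: w='b' (idx 1), next='a' -> output (1, 'a'), add 'ba' as idx 4
Step 5: w='ba' (idx 4), next='b' -> output (4, 'b'), add 'bab' as idx 5
Step 6: w='a' (idx 3), next='a' -> output (3, 'a'), add 'aa' as idx 6


Encoded: [(0, 'b'), (1, 'b'), (0, 'a'), (1, 'a'), (4, 'b'), (3, 'a')]


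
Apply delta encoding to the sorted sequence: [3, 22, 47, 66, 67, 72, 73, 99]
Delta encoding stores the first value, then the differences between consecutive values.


First value: 3
Deltas:
  22 - 3 = 19
  47 - 22 = 25
  66 - 47 = 19
  67 - 66 = 1
  72 - 67 = 5
  73 - 72 = 1
  99 - 73 = 26


Delta encoded: [3, 19, 25, 19, 1, 5, 1, 26]


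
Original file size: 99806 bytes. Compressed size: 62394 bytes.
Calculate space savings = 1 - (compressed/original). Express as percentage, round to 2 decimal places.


ratio = compressed/original = 62394/99806 = 0.625153
savings = 1 - ratio = 1 - 0.625153 = 0.374847
as a percentage: 0.374847 * 100 = 37.48%

Space savings = 1 - 62394/99806 = 37.48%


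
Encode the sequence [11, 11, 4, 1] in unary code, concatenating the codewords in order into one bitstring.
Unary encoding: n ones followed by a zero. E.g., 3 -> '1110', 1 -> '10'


Encode each number as n ones followed by a terminating 0:
  11 -> 111111111110 (12 bits)
  11 -> 111111111110 (12 bits)
  4 -> 11110 (5 bits)
  1 -> 10 (2 bits)
Total length = 12 + 12 + 5 + 2 = 31 bits.

Unary([11, 11, 4, 1]) = 1111111111101111111111101111010 (31 bits)


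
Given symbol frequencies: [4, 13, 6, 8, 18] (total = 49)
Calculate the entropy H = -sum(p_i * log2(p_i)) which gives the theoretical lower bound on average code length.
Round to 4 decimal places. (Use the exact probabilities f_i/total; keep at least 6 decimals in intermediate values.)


Per-symbol terms -p_i * log2(p_i) with p_i = f_i/49:
  p = 4/49 = 0.081633: log2(p) = -3.614710, -p*log2(p) = 0.295078
  p = 13/49 = 0.265306: log2(p) = -1.914270, -p*log2(p) = 0.507868
  p = 6/49 = 0.122449: log2(p) = -3.029747, -p*log2(p) = 0.370989
  p = 8/49 = 0.163265: log2(p) = -2.614710, -p*log2(p) = 0.426891
  p = 18/49 = 0.367347: log2(p) = -1.444785, -p*log2(p) = 0.530737
H = 0.295078 + 0.507868 + 0.370989 + 0.426891 + 0.530737 = 2.131563

H = 2.1316 bits/symbol


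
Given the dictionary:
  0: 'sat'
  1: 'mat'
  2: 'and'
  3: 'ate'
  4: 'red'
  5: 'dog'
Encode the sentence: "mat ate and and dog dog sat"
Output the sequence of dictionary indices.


Look up each word in the dictionary:
  'mat' -> 1
  'ate' -> 3
  'and' -> 2
  'and' -> 2
  'dog' -> 5
  'dog' -> 5
  'sat' -> 0

Encoded: [1, 3, 2, 2, 5, 5, 0]


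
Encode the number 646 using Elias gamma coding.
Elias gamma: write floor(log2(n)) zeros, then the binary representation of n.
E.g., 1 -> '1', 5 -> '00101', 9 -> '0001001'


num_bits = floor(log2(646)) + 1 = 10
leading_zeros = num_bits - 1 = 9
binary(646) = 1010000110

Elias gamma(646) = '000000000' + '1010000110' = 0000000001010000110 (19 bits)


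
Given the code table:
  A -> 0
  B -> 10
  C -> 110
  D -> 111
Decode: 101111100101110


Decoding:
10 -> B
111 -> D
110 -> C
0 -> A
10 -> B
111 -> D
0 -> A


Result: BDCABDA


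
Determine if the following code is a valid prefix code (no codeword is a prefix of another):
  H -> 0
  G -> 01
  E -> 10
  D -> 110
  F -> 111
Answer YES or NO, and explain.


Checking each pair (does one codeword prefix another?):
  H='0' vs G='01': prefix -- VIOLATION

NO -- this is NOT a valid prefix code. H (0) is a prefix of G (01).


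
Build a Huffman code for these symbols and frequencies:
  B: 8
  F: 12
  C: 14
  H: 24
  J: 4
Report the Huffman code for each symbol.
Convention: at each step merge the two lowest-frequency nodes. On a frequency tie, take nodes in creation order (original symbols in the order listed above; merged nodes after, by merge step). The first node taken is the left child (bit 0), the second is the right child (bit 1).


Huffman tree construction:
Step 1: Merge J(4) + B(8) = 12
Step 2: Merge F(12) + (J+B)(12) = 24
Step 3: Merge C(14) + H(24) = 38
Step 4: Merge (F+(J+B))(24) + (C+H)(38) = 62
Read each symbol's code off the tree from the root (left child = 0, right child = 1).

Codes:
  B: 011 (length 3)
  F: 00 (length 2)
  C: 10 (length 2)
  H: 11 (length 2)
  J: 010 (length 3)
Average code length: 136/62 = 2.1935 bits/symbol


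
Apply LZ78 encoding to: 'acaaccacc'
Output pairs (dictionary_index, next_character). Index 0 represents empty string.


LZ78 encoding steps:
Dictionary: {0: ''}
Step 1: w='' (idx 0), next='a' -> output (0, 'a'), add 'a' as idx 1
Step 2: w='' (idx 0), next='c' -> output (0, 'c'), add 'c' as idx 2
Step 3: w='a' (idx 1), next='a' -> output (1, 'a'), add 'aa' as idx 3
Step 4: w='c' (idx 2), next='c' -> output (2, 'c'), add 'cc' as idx 4
Step 5: w='a' (idx 1), next='c' -> output (1, 'c'), add 'ac' as idx 5
Step 6: w='c' (idx 2), end of input -> output (2, '')


Encoded: [(0, 'a'), (0, 'c'), (1, 'a'), (2, 'c'), (1, 'c'), (2, '')]


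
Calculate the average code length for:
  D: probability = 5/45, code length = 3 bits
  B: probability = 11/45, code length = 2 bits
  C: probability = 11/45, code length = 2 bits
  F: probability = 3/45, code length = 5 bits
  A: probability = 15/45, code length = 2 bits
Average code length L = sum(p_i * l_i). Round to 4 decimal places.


Weighted contributions p_i * l_i:
  D: (5/45) * 3 = 15/45
  B: (11/45) * 2 = 22/45
  C: (11/45) * 2 = 22/45
  F: (3/45) * 5 = 15/45
  A: (15/45) * 2 = 30/45
Sum = (15 + 22 + 22 + 15 + 30)/45 = 104/45

L = 104/45 = 2.3111 bits/symbol


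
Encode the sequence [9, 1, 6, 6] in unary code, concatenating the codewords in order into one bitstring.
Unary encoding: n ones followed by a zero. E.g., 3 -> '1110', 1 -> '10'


Encode each number as n ones followed by a terminating 0:
  9 -> 1111111110 (10 bits)
  1 -> 10 (2 bits)
  6 -> 1111110 (7 bits)
  6 -> 1111110 (7 bits)
Total length = 10 + 2 + 7 + 7 = 26 bits.

Unary([9, 1, 6, 6]) = 11111111101011111101111110 (26 bits)


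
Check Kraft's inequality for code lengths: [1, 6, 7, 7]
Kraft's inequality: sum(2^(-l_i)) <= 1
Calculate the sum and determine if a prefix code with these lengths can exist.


Sum = 2^(-1) + 2^(-6) + 2^(-7) + 2^(-7)
    = 0.5 + 0.015625 + 0.0078125 + 0.0078125
    = 68/128 = 0.53125
Since 0.53125 <= 1, Kraft's inequality IS satisfied.
A prefix code with these lengths CAN exist.

Kraft sum = 0.53125. Satisfied.


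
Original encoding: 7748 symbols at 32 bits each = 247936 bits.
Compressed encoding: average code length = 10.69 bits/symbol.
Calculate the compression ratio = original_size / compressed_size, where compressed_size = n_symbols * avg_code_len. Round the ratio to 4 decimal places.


original_size = n_symbols * orig_bits = 7748 * 32 = 247936 bits
compressed_size = n_symbols * avg_code_len = 7748 * 10.69 = 82826.12 bits
ratio = original_size / compressed_size = 247936 / 82826.12 = 2.9935

Compression ratio = 2.9935


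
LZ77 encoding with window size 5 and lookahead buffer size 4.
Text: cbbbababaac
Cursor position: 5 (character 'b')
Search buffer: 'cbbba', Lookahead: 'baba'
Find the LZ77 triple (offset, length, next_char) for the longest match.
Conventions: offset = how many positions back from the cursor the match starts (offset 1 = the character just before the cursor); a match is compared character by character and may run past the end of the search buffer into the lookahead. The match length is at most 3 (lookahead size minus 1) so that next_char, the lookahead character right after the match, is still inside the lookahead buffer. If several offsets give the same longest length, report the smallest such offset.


Try each offset into the search buffer:
  offset=1 (pos 4, char 'a'): match length 0
  offset=2 (pos 3, char 'b'): match length 3
  offset=3 (pos 2, char 'b'): match length 1
  offset=4 (pos 1, char 'b'): match length 1
  offset=5 (pos 0, char 'c'): match length 0
Longest match has length 3 at offset 2.
next_char = character at position 5 + 3 = 8 -> 'a'

Best match: offset=2, length=3 (matching 'bab' starting at position 3)
LZ77 triple: (2, 3, 'a')


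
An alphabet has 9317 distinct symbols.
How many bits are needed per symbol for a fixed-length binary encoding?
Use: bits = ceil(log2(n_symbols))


log2(9317) = 13.1856
Bracket: 2^13 = 8192 < 9317 <= 2^14 = 16384
So ceil(log2(9317)) = 14

bits = ceil(log2(9317)) = ceil(13.1856) = 14 bits


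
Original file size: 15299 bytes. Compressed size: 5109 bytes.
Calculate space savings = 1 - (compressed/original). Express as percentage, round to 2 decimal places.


ratio = compressed/original = 5109/15299 = 0.333943
savings = 1 - ratio = 1 - 0.333943 = 0.666057
as a percentage: 0.666057 * 100 = 66.61%

Space savings = 1 - 5109/15299 = 66.61%


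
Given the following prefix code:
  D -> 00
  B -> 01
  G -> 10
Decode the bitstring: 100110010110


Decoding step by step:
Bits 10 -> G
Bits 01 -> B
Bits 10 -> G
Bits 01 -> B
Bits 01 -> B
Bits 10 -> G


Decoded message: GBGBBG


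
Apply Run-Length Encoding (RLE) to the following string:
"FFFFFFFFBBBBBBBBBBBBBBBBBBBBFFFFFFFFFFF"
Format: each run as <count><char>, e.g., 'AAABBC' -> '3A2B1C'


Scanning runs left to right:
  i=0: run of 'F' x 8 -> '8F'
  i=8: run of 'B' x 20 -> '20B'
  i=28: run of 'F' x 11 -> '11F'

RLE = 8F20B11F


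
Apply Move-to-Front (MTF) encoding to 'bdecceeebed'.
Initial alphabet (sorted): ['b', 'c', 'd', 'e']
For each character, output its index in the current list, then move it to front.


MTF encoding:
'b': index 0 in ['b', 'c', 'd', 'e'] -> ['b', 'c', 'd', 'e']
'd': index 2 in ['b', 'c', 'd', 'e'] -> ['d', 'b', 'c', 'e']
'e': index 3 in ['d', 'b', 'c', 'e'] -> ['e', 'd', 'b', 'c']
'c': index 3 in ['e', 'd', 'b', 'c'] -> ['c', 'e', 'd', 'b']
'c': index 0 in ['c', 'e', 'd', 'b'] -> ['c', 'e', 'd', 'b']
'e': index 1 in ['c', 'e', 'd', 'b'] -> ['e', 'c', 'd', 'b']
'e': index 0 in ['e', 'c', 'd', 'b'] -> ['e', 'c', 'd', 'b']
'e': index 0 in ['e', 'c', 'd', 'b'] -> ['e', 'c', 'd', 'b']
'b': index 3 in ['e', 'c', 'd', 'b'] -> ['b', 'e', 'c', 'd']
'e': index 1 in ['b', 'e', 'c', 'd'] -> ['e', 'b', 'c', 'd']
'd': index 3 in ['e', 'b', 'c', 'd'] -> ['d', 'e', 'b', 'c']


Output: [0, 2, 3, 3, 0, 1, 0, 0, 3, 1, 3]


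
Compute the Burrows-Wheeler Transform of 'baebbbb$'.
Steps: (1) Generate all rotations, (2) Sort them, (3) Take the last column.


Rotations (sorted):
  0: $baebbbb -> last char: b
  1: aebbbb$b -> last char: b
  2: b$baebbb -> last char: b
  3: baebbbb$ -> last char: $
  4: bb$baebb -> last char: b
  5: bbb$baeb -> last char: b
  6: bbbb$bae -> last char: e
  7: ebbbb$ba -> last char: a


BWT = bbb$bbea


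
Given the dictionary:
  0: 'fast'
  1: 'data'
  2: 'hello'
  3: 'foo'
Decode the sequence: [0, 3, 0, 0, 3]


Look up each index in the dictionary:
  0 -> 'fast'
  3 -> 'foo'
  0 -> 'fast'
  0 -> 'fast'
  3 -> 'foo'

Decoded: "fast foo fast fast foo"


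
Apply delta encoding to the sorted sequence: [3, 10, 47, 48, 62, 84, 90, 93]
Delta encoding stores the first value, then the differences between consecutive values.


First value: 3
Deltas:
  10 - 3 = 7
  47 - 10 = 37
  48 - 47 = 1
  62 - 48 = 14
  84 - 62 = 22
  90 - 84 = 6
  93 - 90 = 3


Delta encoded: [3, 7, 37, 1, 14, 22, 6, 3]


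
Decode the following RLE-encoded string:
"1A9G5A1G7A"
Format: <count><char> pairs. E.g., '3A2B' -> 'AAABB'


Expanding each <count><char> pair:
  1A -> 'A'
  9G -> 'GGGGGGGGG'
  5A -> 'AAAAA'
  1G -> 'G'
  7A -> 'AAAAAAA'

Decoded = AGGGGGGGGGAAAAAGAAAAAAA


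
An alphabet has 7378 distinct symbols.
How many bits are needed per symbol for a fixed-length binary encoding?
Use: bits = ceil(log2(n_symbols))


log2(7378) = 12.849
Bracket: 2^12 = 4096 < 7378 <= 2^13 = 8192
So ceil(log2(7378)) = 13

bits = ceil(log2(7378)) = ceil(12.849) = 13 bits


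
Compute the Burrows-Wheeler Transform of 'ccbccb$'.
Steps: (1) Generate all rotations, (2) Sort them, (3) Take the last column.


Rotations (sorted):
  0: $ccbccb -> last char: b
  1: b$ccbcc -> last char: c
  2: bccb$cc -> last char: c
  3: cb$ccbc -> last char: c
  4: cbccb$c -> last char: c
  5: ccb$ccb -> last char: b
  6: ccbccb$ -> last char: $


BWT = bccccb$


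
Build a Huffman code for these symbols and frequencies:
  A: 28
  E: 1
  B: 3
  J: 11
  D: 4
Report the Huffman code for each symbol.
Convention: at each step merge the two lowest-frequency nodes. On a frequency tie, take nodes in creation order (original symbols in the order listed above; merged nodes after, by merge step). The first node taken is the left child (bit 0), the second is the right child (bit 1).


Huffman tree construction:
Step 1: Merge E(1) + B(3) = 4
Step 2: Merge D(4) + (E+B)(4) = 8
Step 3: Merge (D+(E+B))(8) + J(11) = 19
Step 4: Merge ((D+(E+B))+J)(19) + A(28) = 47
Read each symbol's code off the tree from the root (left child = 0, right child = 1).

Codes:
  A: 1 (length 1)
  E: 0010 (length 4)
  B: 0011 (length 4)
  J: 01 (length 2)
  D: 000 (length 3)
Average code length: 78/47 = 1.6596 bits/symbol


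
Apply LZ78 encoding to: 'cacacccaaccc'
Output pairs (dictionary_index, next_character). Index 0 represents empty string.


LZ78 encoding steps:
Dictionary: {0: ''}
Step 1: w='' (idx 0), next='c' -> output (0, 'c'), add 'c' as idx 1
Step 2: w='' (idx 0), next='a' -> output (0, 'a'), add 'a' as idx 2
Step 3: w='c' (idx 1), next='a' -> output (1, 'a'), add 'ca' as idx 3
Step 4: w='c' (idx 1), next='c' -> output (1, 'c'), add 'cc' as idx 4
Step 5: w='ca' (idx 3), next='a' -> output (3, 'a'), add 'caa' as idx 5
Step 6: w='cc' (idx 4), next='c' -> output (4, 'c'), add 'ccc' as idx 6


Encoded: [(0, 'c'), (0, 'a'), (1, 'a'), (1, 'c'), (3, 'a'), (4, 'c')]


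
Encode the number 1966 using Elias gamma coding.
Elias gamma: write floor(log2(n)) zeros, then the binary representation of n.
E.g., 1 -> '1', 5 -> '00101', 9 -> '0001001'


num_bits = floor(log2(1966)) + 1 = 11
leading_zeros = num_bits - 1 = 10
binary(1966) = 11110101110

Elias gamma(1966) = '0000000000' + '11110101110' = 000000000011110101110 (21 bits)


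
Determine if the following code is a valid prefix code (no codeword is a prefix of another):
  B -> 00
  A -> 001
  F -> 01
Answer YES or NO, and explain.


Checking each pair (does one codeword prefix another?):
  B='00' vs A='001': prefix -- VIOLATION

NO -- this is NOT a valid prefix code. B (00) is a prefix of A (001).


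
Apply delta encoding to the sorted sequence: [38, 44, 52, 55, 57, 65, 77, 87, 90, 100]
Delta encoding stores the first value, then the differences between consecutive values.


First value: 38
Deltas:
  44 - 38 = 6
  52 - 44 = 8
  55 - 52 = 3
  57 - 55 = 2
  65 - 57 = 8
  77 - 65 = 12
  87 - 77 = 10
  90 - 87 = 3
  100 - 90 = 10


Delta encoded: [38, 6, 8, 3, 2, 8, 12, 10, 3, 10]


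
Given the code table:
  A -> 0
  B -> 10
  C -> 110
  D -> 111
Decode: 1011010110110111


Decoding:
10 -> B
110 -> C
10 -> B
110 -> C
110 -> C
111 -> D


Result: BCBCCD


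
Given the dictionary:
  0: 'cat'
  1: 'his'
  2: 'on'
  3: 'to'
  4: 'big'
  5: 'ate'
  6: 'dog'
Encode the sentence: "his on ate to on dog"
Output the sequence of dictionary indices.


Look up each word in the dictionary:
  'his' -> 1
  'on' -> 2
  'ate' -> 5
  'to' -> 3
  'on' -> 2
  'dog' -> 6

Encoded: [1, 2, 5, 3, 2, 6]


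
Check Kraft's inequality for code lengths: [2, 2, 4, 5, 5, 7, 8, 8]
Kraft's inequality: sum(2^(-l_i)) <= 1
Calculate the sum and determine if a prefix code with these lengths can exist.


Sum = 2^(-2) + 2^(-2) + 2^(-4) + 2^(-5) + 2^(-5) + 2^(-7) + 2^(-8) + 2^(-8)
    = 0.25 + 0.25 + 0.0625 + 0.03125 + 0.03125 + 0.0078125 + 0.00390625 + 0.00390625
    = 164/256 = 0.640625
Since 0.640625 <= 1, Kraft's inequality IS satisfied.
A prefix code with these lengths CAN exist.

Kraft sum = 0.640625. Satisfied.


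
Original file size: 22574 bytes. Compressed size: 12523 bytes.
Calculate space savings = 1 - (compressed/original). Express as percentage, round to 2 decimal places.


ratio = compressed/original = 12523/22574 = 0.554753
savings = 1 - ratio = 1 - 0.554753 = 0.445247
as a percentage: 0.445247 * 100 = 44.52%

Space savings = 1 - 12523/22574 = 44.52%


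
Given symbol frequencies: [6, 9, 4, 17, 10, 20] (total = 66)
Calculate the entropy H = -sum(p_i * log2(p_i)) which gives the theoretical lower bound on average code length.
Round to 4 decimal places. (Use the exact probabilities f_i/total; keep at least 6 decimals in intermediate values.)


Per-symbol terms -p_i * log2(p_i) with p_i = f_i/66:
  p = 6/66 = 0.090909: log2(p) = -3.459432, -p*log2(p) = 0.314494
  p = 9/66 = 0.136364: log2(p) = -2.874469, -p*log2(p) = 0.391973
  p = 4/66 = 0.060606: log2(p) = -4.044394, -p*log2(p) = 0.245115
  p = 17/66 = 0.257576: log2(p) = -1.956931, -p*log2(p) = 0.504058
  p = 10/66 = 0.151515: log2(p) = -2.722466, -p*log2(p) = 0.412495
  p = 20/66 = 0.303030: log2(p) = -1.722466, -p*log2(p) = 0.521959
H = 0.314494 + 0.391973 + 0.245115 + 0.504058 + 0.412495 + 0.521959 = 2.390094

H = 2.3901 bits/symbol


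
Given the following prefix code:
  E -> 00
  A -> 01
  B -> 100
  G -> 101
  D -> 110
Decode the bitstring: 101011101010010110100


Decoding step by step:
Bits 101 -> G
Bits 01 -> A
Bits 110 -> D
Bits 101 -> G
Bits 00 -> E
Bits 101 -> G
Bits 101 -> G
Bits 00 -> E


Decoded message: GADGEGGE


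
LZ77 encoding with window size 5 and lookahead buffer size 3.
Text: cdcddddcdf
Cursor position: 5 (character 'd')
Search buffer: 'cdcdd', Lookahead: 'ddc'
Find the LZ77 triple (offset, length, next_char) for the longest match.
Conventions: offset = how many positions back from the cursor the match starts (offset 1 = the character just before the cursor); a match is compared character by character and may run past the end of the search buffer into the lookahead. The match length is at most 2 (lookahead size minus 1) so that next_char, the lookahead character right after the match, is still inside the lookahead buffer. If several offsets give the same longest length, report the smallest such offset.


Try each offset into the search buffer:
  offset=1 (pos 4, char 'd'): match length 2
  offset=2 (pos 3, char 'd'): match length 2
  offset=3 (pos 2, char 'c'): match length 0
  offset=4 (pos 1, char 'd'): match length 1
  offset=5 (pos 0, char 'c'): match length 0
Longest match has length 2, found at offsets 1, 2; take the smallest, offset 1.
next_char = character at position 5 + 2 = 7 -> 'c'

Best match: offset=1, length=2 (matching 'dd' starting at position 4)
LZ77 triple: (1, 2, 'c')


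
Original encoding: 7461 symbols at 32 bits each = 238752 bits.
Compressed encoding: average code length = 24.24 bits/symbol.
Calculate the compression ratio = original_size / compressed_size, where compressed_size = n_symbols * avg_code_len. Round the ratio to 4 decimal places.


original_size = n_symbols * orig_bits = 7461 * 32 = 238752 bits
compressed_size = n_symbols * avg_code_len = 7461 * 24.24 = 180854.64 bits
ratio = original_size / compressed_size = 238752 / 180854.64 = 1.3201

Compression ratio = 1.3201


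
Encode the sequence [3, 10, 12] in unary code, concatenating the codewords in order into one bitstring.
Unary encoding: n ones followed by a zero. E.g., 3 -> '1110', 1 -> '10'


Encode each number as n ones followed by a terminating 0:
  3 -> 1110 (4 bits)
  10 -> 11111111110 (11 bits)
  12 -> 1111111111110 (13 bits)
Total length = 4 + 11 + 13 = 28 bits.

Unary([3, 10, 12]) = 1110111111111101111111111110 (28 bits)


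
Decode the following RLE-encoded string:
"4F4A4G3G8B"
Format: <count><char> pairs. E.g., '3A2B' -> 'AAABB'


Expanding each <count><char> pair:
  4F -> 'FFFF'
  4A -> 'AAAA'
  4G -> 'GGGG'
  3G -> 'GGG'
  8B -> 'BBBBBBBB'

Decoded = FFFFAAAAGGGGGGGBBBBBBBB


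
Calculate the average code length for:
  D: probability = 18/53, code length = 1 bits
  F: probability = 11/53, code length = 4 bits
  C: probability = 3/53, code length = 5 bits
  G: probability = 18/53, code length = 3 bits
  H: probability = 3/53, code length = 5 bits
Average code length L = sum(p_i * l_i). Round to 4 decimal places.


Weighted contributions p_i * l_i:
  D: (18/53) * 1 = 18/53
  F: (11/53) * 4 = 44/53
  C: (3/53) * 5 = 15/53
  G: (18/53) * 3 = 54/53
  H: (3/53) * 5 = 15/53
Sum = (18 + 44 + 15 + 54 + 15)/53 = 146/53

L = 146/53 = 2.7547 bits/symbol


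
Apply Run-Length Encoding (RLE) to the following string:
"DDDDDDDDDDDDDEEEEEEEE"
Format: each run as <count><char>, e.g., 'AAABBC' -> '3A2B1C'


Scanning runs left to right:
  i=0: run of 'D' x 13 -> '13D'
  i=13: run of 'E' x 8 -> '8E'

RLE = 13D8E


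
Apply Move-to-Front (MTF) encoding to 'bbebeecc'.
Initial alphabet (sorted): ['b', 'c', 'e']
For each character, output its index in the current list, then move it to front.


MTF encoding:
'b': index 0 in ['b', 'c', 'e'] -> ['b', 'c', 'e']
'b': index 0 in ['b', 'c', 'e'] -> ['b', 'c', 'e']
'e': index 2 in ['b', 'c', 'e'] -> ['e', 'b', 'c']
'b': index 1 in ['e', 'b', 'c'] -> ['b', 'e', 'c']
'e': index 1 in ['b', 'e', 'c'] -> ['e', 'b', 'c']
'e': index 0 in ['e', 'b', 'c'] -> ['e', 'b', 'c']
'c': index 2 in ['e', 'b', 'c'] -> ['c', 'e', 'b']
'c': index 0 in ['c', 'e', 'b'] -> ['c', 'e', 'b']


Output: [0, 0, 2, 1, 1, 0, 2, 0]


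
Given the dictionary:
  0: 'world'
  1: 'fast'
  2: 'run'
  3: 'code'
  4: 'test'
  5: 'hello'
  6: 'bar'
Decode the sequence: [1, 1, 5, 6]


Look up each index in the dictionary:
  1 -> 'fast'
  1 -> 'fast'
  5 -> 'hello'
  6 -> 'bar'

Decoded: "fast fast hello bar"


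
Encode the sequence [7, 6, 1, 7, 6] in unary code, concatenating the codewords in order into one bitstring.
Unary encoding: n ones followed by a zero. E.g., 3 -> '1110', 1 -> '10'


Encode each number as n ones followed by a terminating 0:
  7 -> 11111110 (8 bits)
  6 -> 1111110 (7 bits)
  1 -> 10 (2 bits)
  7 -> 11111110 (8 bits)
  6 -> 1111110 (7 bits)
Total length = 8 + 7 + 2 + 8 + 7 = 32 bits.

Unary([7, 6, 1, 7, 6]) = 11111110111111010111111101111110 (32 bits)


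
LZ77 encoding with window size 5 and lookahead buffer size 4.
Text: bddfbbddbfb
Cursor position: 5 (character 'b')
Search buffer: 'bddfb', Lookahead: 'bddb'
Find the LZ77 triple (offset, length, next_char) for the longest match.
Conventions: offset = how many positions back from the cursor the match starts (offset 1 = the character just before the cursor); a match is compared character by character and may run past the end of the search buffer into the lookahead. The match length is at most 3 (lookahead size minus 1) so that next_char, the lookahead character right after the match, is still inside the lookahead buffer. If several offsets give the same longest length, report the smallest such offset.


Try each offset into the search buffer:
  offset=1 (pos 4, char 'b'): match length 1
  offset=2 (pos 3, char 'f'): match length 0
  offset=3 (pos 2, char 'd'): match length 0
  offset=4 (pos 1, char 'd'): match length 0
  offset=5 (pos 0, char 'b'): match length 3
Longest match has length 3 at offset 5.
next_char = character at position 5 + 3 = 8 -> 'b'

Best match: offset=5, length=3 (matching 'bdd' starting at position 0)
LZ77 triple: (5, 3, 'b')


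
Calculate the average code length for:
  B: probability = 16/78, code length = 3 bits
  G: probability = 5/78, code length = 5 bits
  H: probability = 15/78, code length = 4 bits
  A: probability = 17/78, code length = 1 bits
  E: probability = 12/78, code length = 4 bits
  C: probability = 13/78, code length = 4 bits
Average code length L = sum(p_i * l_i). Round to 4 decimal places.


Weighted contributions p_i * l_i:
  B: (16/78) * 3 = 48/78
  G: (5/78) * 5 = 25/78
  H: (15/78) * 4 = 60/78
  A: (17/78) * 1 = 17/78
  E: (12/78) * 4 = 48/78
  C: (13/78) * 4 = 52/78
Sum = (48 + 25 + 60 + 17 + 48 + 52)/78 = 250/78

L = 250/78 = 3.2051 bits/symbol


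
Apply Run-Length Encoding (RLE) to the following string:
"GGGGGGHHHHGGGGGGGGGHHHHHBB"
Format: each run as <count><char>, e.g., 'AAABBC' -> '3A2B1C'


Scanning runs left to right:
  i=0: run of 'G' x 6 -> '6G'
  i=6: run of 'H' x 4 -> '4H'
  i=10: run of 'G' x 9 -> '9G'
  i=19: run of 'H' x 5 -> '5H'
  i=24: run of 'B' x 2 -> '2B'

RLE = 6G4H9G5H2B


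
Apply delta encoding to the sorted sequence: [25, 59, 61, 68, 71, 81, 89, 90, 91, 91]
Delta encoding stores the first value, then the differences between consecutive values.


First value: 25
Deltas:
  59 - 25 = 34
  61 - 59 = 2
  68 - 61 = 7
  71 - 68 = 3
  81 - 71 = 10
  89 - 81 = 8
  90 - 89 = 1
  91 - 90 = 1
  91 - 91 = 0


Delta encoded: [25, 34, 2, 7, 3, 10, 8, 1, 1, 0]


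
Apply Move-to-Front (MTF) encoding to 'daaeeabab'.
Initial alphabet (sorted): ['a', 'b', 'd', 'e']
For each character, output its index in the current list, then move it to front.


MTF encoding:
'd': index 2 in ['a', 'b', 'd', 'e'] -> ['d', 'a', 'b', 'e']
'a': index 1 in ['d', 'a', 'b', 'e'] -> ['a', 'd', 'b', 'e']
'a': index 0 in ['a', 'd', 'b', 'e'] -> ['a', 'd', 'b', 'e']
'e': index 3 in ['a', 'd', 'b', 'e'] -> ['e', 'a', 'd', 'b']
'e': index 0 in ['e', 'a', 'd', 'b'] -> ['e', 'a', 'd', 'b']
'a': index 1 in ['e', 'a', 'd', 'b'] -> ['a', 'e', 'd', 'b']
'b': index 3 in ['a', 'e', 'd', 'b'] -> ['b', 'a', 'e', 'd']
'a': index 1 in ['b', 'a', 'e', 'd'] -> ['a', 'b', 'e', 'd']
'b': index 1 in ['a', 'b', 'e', 'd'] -> ['b', 'a', 'e', 'd']


Output: [2, 1, 0, 3, 0, 1, 3, 1, 1]


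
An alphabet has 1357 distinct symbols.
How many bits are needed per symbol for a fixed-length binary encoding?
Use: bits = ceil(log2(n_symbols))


log2(1357) = 10.4062
Bracket: 2^10 = 1024 < 1357 <= 2^11 = 2048
So ceil(log2(1357)) = 11

bits = ceil(log2(1357)) = ceil(10.4062) = 11 bits


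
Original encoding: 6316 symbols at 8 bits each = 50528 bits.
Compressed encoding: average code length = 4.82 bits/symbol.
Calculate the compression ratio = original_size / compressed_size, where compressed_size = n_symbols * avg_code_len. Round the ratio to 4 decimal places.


original_size = n_symbols * orig_bits = 6316 * 8 = 50528 bits
compressed_size = n_symbols * avg_code_len = 6316 * 4.82 = 30443.12 bits
ratio = original_size / compressed_size = 50528 / 30443.12 = 1.6598

Compression ratio = 1.6598


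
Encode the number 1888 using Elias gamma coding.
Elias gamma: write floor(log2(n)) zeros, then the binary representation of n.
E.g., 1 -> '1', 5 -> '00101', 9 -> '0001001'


num_bits = floor(log2(1888)) + 1 = 11
leading_zeros = num_bits - 1 = 10
binary(1888) = 11101100000

Elias gamma(1888) = '0000000000' + '11101100000' = 000000000011101100000 (21 bits)


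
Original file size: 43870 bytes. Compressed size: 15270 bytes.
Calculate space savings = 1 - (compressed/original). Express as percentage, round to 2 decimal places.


ratio = compressed/original = 15270/43870 = 0.348074
savings = 1 - ratio = 1 - 0.348074 = 0.651926
as a percentage: 0.651926 * 100 = 65.19%

Space savings = 1 - 15270/43870 = 65.19%


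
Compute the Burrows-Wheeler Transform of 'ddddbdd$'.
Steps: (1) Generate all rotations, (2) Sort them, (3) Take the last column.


Rotations (sorted):
  0: $ddddbdd -> last char: d
  1: bdd$dddd -> last char: d
  2: d$ddddbd -> last char: d
  3: dbdd$ddd -> last char: d
  4: dd$ddddb -> last char: b
  5: ddbdd$dd -> last char: d
  6: dddbdd$d -> last char: d
  7: ddddbdd$ -> last char: $


BWT = ddddbdd$


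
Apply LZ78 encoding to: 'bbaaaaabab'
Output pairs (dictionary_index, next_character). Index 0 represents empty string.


LZ78 encoding steps:
Dictionary: {0: ''}
Step 1: w='' (idx 0), next='b' -> output (0, 'b'), add 'b' as idx 1
Step 2: w='b' (idx 1), next='a' -> output (1, 'a'), add 'ba' as idx 2
Step 3: w='' (idx 0), next='a' -> output (0, 'a'), add 'a' as idx 3
Step 4: w='a' (idx 3), next='a' -> output (3, 'a'), add 'aa' as idx 4
Step 5: w='a' (idx 3), next='b' -> output (3, 'b'), add 'ab' as idx 5
Step 6: w='ab' (idx 5), end of input -> output (5, '')


Encoded: [(0, 'b'), (1, 'a'), (0, 'a'), (3, 'a'), (3, 'b'), (5, '')]


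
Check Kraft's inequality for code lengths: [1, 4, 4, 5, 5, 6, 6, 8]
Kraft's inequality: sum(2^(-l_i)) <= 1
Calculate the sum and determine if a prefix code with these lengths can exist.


Sum = 2^(-1) + 2^(-4) + 2^(-4) + 2^(-5) + 2^(-5) + 2^(-6) + 2^(-6) + 2^(-8)
    = 0.5 + 0.0625 + 0.0625 + 0.03125 + 0.03125 + 0.015625 + 0.015625 + 0.00390625
    = 185/256 = 0.72265625
Since 0.72265625 <= 1, Kraft's inequality IS satisfied.
A prefix code with these lengths CAN exist.

Kraft sum = 0.72265625. Satisfied.


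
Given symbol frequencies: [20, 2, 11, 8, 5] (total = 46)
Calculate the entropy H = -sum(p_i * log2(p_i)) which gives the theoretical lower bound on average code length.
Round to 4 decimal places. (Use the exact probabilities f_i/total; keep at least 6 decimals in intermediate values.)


Per-symbol terms -p_i * log2(p_i) with p_i = f_i/46:
  p = 20/46 = 0.434783: log2(p) = -1.201634, -p*log2(p) = 0.522450
  p = 2/46 = 0.043478: log2(p) = -4.523562, -p*log2(p) = 0.196677
  p = 11/46 = 0.239130: log2(p) = -2.064130, -p*log2(p) = 0.493596
  p = 8/46 = 0.173913: log2(p) = -2.523562, -p*log2(p) = 0.438880
  p = 5/46 = 0.108696: log2(p) = -3.201634, -p*log2(p) = 0.348004
H = 0.522450 + 0.196677 + 0.493596 + 0.438880 + 0.348004 = 1.999607

H = 1.9996 bits/symbol


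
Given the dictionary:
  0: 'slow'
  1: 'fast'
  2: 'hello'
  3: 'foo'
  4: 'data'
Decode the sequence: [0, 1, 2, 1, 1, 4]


Look up each index in the dictionary:
  0 -> 'slow'
  1 -> 'fast'
  2 -> 'hello'
  1 -> 'fast'
  1 -> 'fast'
  4 -> 'data'

Decoded: "slow fast hello fast fast data"


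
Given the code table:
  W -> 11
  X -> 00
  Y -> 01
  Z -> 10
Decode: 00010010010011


Decoding:
00 -> X
01 -> Y
00 -> X
10 -> Z
01 -> Y
00 -> X
11 -> W


Result: XYXZYXW


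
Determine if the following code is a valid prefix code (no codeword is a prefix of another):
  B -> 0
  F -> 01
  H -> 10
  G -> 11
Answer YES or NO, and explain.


Checking each pair (does one codeword prefix another?):
  B='0' vs F='01': prefix -- VIOLATION

NO -- this is NOT a valid prefix code. B (0) is a prefix of F (01).


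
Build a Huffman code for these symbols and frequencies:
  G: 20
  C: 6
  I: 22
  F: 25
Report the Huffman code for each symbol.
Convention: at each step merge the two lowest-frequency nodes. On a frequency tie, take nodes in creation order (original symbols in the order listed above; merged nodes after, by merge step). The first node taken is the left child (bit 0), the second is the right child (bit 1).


Huffman tree construction:
Step 1: Merge C(6) + G(20) = 26
Step 2: Merge I(22) + F(25) = 47
Step 3: Merge (C+G)(26) + (I+F)(47) = 73
Read each symbol's code off the tree from the root (left child = 0, right child = 1).

Codes:
  G: 01 (length 2)
  C: 00 (length 2)
  I: 10 (length 2)
  F: 11 (length 2)
Average code length: 146/73 = 2.0000 bits/symbol


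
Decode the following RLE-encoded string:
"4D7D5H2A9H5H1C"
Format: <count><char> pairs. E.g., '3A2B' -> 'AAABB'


Expanding each <count><char> pair:
  4D -> 'DDDD'
  7D -> 'DDDDDDD'
  5H -> 'HHHHH'
  2A -> 'AA'
  9H -> 'HHHHHHHHH'
  5H -> 'HHHHH'
  1C -> 'C'

Decoded = DDDDDDDDDDDHHHHHAAHHHHHHHHHHHHHHC


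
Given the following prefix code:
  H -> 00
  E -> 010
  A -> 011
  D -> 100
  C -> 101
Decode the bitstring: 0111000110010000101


Decoding step by step:
Bits 011 -> A
Bits 100 -> D
Bits 011 -> A
Bits 00 -> H
Bits 100 -> D
Bits 00 -> H
Bits 101 -> C


Decoded message: ADAHDHC


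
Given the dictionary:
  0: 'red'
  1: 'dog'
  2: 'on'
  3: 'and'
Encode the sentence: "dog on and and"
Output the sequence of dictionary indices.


Look up each word in the dictionary:
  'dog' -> 1
  'on' -> 2
  'and' -> 3
  'and' -> 3

Encoded: [1, 2, 3, 3]


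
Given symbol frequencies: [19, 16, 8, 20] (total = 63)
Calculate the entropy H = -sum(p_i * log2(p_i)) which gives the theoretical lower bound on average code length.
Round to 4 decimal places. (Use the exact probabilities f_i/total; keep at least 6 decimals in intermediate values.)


Per-symbol terms -p_i * log2(p_i) with p_i = f_i/63:
  p = 19/63 = 0.301587: log2(p) = -1.729352, -p*log2(p) = 0.521551
  p = 16/63 = 0.253968: log2(p) = -1.977280, -p*log2(p) = 0.502166
  p = 8/63 = 0.126984: log2(p) = -2.977280, -p*log2(p) = 0.378067
  p = 20/63 = 0.317460: log2(p) = -1.655352, -p*log2(p) = 0.525509
H = 0.521551 + 0.502166 + 0.378067 + 0.525509 = 1.927293

H = 1.9273 bits/symbol
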